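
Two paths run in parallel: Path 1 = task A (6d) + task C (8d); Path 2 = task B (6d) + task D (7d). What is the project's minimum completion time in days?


Path 1 = 6 + 8 = 14 days
Path 2 = 6 + 7 = 13 days
Duration = max(14, 13) = 14 days

14 days


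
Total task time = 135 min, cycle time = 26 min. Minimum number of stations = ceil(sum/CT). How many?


Formula: N_min = ceil(Sum of Task Times / Cycle Time)
N_min = ceil(135 min / 26 min) = ceil(5.1923)
N_min = 6 stations

6


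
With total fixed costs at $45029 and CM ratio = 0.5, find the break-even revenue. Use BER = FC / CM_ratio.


Formula: BER = Fixed Costs / Contribution Margin Ratio
BER = $45029 / 0.5
BER = $90058.00 (to the nearest cent)

$90058.00


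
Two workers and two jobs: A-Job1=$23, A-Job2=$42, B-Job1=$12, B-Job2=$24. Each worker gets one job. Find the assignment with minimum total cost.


Option 1: A->1 + B->2 = $23 + $24 = $47
Option 2: A->2 + B->1 = $42 + $12 = $54
Min cost = min($47, $54) = $47

$47


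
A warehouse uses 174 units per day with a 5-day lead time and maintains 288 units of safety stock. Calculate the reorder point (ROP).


Formula: ROP = (Daily Demand * Lead Time) + Safety Stock
Demand during lead time = 174 * 5 = 870 units
ROP = 870 + 288 = 1158 units

1158 units


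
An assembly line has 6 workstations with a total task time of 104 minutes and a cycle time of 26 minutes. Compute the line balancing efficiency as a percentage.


Formula: Efficiency = Sum of Task Times / (N_stations * CT) * 100
Total station capacity = 6 stations * 26 min = 156 min
Efficiency = 104 / 156 * 100 = 66.7%

66.7%


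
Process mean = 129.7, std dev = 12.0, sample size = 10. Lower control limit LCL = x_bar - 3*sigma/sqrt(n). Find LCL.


LCL = 129.7 - 3 * 12.0 / sqrt(10)

118.32


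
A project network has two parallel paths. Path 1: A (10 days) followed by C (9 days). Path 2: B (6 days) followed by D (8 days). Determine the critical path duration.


Path 1 = 10 + 9 = 19 days
Path 2 = 6 + 8 = 14 days
Duration = max(19, 14) = 19 days

19 days


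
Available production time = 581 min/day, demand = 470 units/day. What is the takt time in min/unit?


Formula: Takt Time = Available Production Time / Customer Demand
Takt = 581 min/day / 470 units/day
Takt = 1.24 min/unit

1.24 min/unit


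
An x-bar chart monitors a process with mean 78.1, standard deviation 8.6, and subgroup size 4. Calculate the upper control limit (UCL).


UCL = 78.1 + 3 * 8.6 / sqrt(4)

91.0


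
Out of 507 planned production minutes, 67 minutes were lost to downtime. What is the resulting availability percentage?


Formula: Availability = (Planned Time - Downtime) / Planned Time * 100
Uptime = 507 - 67 = 440 min
Availability = 440 / 507 * 100 = 86.8%

86.8%


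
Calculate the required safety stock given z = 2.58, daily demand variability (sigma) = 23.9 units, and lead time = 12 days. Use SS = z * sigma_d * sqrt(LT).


Formula: SS = z * sigma_d * sqrt(LT)
sqrt(LT) = sqrt(12) = 3.4641
SS = 2.58 * 23.9 * 3.4641
SS = 213.6 units

213.6 units


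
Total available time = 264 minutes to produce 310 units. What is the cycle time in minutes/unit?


Formula: CT = Available Time / Number of Units
CT = 264 min / 310 units
CT = 0.85 min/unit

0.85 min/unit


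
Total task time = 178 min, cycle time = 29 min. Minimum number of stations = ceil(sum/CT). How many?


Formula: N_min = ceil(Sum of Task Times / Cycle Time)
N_min = ceil(178 min / 29 min) = ceil(6.1379)
N_min = 7 stations

7


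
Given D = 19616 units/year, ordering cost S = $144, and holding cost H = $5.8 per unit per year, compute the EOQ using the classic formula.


Formula: EOQ = sqrt(2 * D * S / H)
Numerator: 2 * 19616 * 144 = 5649408
2DS/H = 5649408 / 5.8 = 974035.9
EOQ = sqrt(974035.9) = 986.9 units

986.9 units


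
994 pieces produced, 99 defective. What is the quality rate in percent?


Formula: Quality Rate = Good Pieces / Total Pieces * 100
Good pieces = 994 - 99 = 895
QR = 895 / 994 * 100 = 90.0%

90.0%


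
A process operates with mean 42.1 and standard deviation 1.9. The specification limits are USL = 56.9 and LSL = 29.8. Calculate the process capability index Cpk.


Cpu = (56.9 - 42.1) / (3 * 1.9) = 2.6
Cpl = (42.1 - 29.8) / (3 * 1.9) = 2.16
Cpk = min(2.6, 2.16) = 2.16

2.16


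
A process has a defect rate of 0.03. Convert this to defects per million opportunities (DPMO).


DPMO = defect_rate * 1000000 = 0.03 * 1000000

30000


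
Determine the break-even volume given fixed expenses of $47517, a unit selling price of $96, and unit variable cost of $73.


Formula: BEQ = Fixed Costs / (Price - Variable Cost)
Contribution margin = $96 - $73 = $23/unit
BEQ = ceil($47517 / $23/unit) = ceil(2065.96) = 2066 units

2066 units


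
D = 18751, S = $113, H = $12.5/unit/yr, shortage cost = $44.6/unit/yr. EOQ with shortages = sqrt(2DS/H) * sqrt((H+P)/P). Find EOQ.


Formula: EOQ* = sqrt(2DS/H) * sqrt((H+P)/P)
Base EOQ = sqrt(2*18751*113/12.5) = 582.25 units
Correction = sqrt((12.5+44.6)/44.6) = 1.13149
EOQ* = 582.25 * 1.13149 = 658.8 units

658.8 units


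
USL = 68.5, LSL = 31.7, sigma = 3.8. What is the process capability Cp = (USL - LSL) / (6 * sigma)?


Cp = (68.5 - 31.7) / (6 * 3.8)

1.61


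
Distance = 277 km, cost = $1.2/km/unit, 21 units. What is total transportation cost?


TC = dist * cost * units = 277 * 1.2 * 21 = $6980.40

$6980.40


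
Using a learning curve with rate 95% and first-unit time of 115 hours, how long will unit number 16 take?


Formula: T_n = T_1 * (learning_rate)^(log2(n)) where learning_rate = rate/100
Doublings = log2(16) = 4
T_n = 115 * 0.95^4
T_n = 115 * 0.8145 = 93.7 hours

93.7 hours


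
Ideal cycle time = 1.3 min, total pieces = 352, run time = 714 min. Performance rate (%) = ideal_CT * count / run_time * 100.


Formula: Performance = (Ideal CT * Total Count) / Run Time * 100
Ideal output time = 1.3 * 352 = 457.6 min
Performance = 457.6 / 714 * 100 = 64.1%

64.1%


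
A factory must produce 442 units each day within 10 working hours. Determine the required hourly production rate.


Formula: Production Rate = Daily Demand / Available Hours
Rate = 442 units/day / 10 hours/day
Rate = 44.2 units/hour

44.2 units/hour


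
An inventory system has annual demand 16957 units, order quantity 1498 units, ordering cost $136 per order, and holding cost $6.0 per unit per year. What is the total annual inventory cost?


TC = 16957/1498 * 136 + 1498/2 * 6.0

$6033.49


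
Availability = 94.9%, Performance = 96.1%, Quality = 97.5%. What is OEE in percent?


Formula: OEE = Availability * Performance * Quality / 10000
A * P = 94.9% * 96.1% / 100 = 91.2%
OEE = 91.2% * 97.5% / 100 = 88.9%

88.9%


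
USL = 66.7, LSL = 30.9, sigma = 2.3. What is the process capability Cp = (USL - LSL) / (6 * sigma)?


Cp = (66.7 - 30.9) / (6 * 2.3)

2.59


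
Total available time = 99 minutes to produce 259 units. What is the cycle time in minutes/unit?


Formula: CT = Available Time / Number of Units
CT = 99 min / 259 units
CT = 0.38 min/unit

0.38 min/unit


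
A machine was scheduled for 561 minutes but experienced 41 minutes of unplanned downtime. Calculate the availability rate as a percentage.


Formula: Availability = (Planned Time - Downtime) / Planned Time * 100
Uptime = 561 - 41 = 520 min
Availability = 520 / 561 * 100 = 92.7%

92.7%


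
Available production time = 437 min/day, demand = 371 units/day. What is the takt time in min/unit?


Formula: Takt Time = Available Production Time / Customer Demand
Takt = 437 min/day / 371 units/day
Takt = 1.18 min/unit

1.18 min/unit


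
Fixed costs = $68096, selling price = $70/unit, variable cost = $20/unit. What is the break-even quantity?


Formula: BEQ = Fixed Costs / (Price - Variable Cost)
Contribution margin = $70 - $20 = $50/unit
BEQ = ceil($68096 / $50/unit) = ceil(1361.92) = 1362 units

1362 units


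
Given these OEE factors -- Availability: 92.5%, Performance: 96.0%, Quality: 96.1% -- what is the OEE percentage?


Formula: OEE = Availability * Performance * Quality / 10000
A * P = 92.5% * 96.0% / 100 = 88.8%
OEE = 88.8% * 96.1% / 100 = 85.3%

85.3%


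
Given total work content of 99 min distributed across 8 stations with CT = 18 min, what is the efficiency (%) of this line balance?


Formula: Efficiency = Sum of Task Times / (N_stations * CT) * 100
Total station capacity = 8 stations * 18 min = 144 min
Efficiency = 99 / 144 * 100 = 68.8%

68.8%


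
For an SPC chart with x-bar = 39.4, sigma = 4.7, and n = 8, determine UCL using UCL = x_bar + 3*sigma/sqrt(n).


UCL = 39.4 + 3 * 4.7 / sqrt(8)

44.39


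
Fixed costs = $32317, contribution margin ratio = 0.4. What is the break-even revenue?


Formula: BER = Fixed Costs / Contribution Margin Ratio
BER = $32317 / 0.4
BER = $80792.50 (to the nearest cent)

$80792.50


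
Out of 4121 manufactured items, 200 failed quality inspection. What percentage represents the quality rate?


Formula: Quality Rate = Good Pieces / Total Pieces * 100
Good pieces = 4121 - 200 = 3921
QR = 3921 / 4121 * 100 = 95.1%

95.1%


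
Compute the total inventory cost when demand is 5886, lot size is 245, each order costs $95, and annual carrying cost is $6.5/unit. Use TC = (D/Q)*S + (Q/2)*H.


TC = 5886/245 * 95 + 245/2 * 6.5

$3078.58


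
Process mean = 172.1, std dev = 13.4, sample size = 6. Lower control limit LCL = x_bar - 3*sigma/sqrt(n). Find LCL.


LCL = 172.1 - 3 * 13.4 / sqrt(6)

155.69


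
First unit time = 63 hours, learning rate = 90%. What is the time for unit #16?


Formula: T_n = T_1 * (learning_rate)^(log2(n)) where learning_rate = rate/100
Doublings = log2(16) = 4
T_n = 63 * 0.9^4
T_n = 63 * 0.6561 = 41.3 hours

41.3 hours


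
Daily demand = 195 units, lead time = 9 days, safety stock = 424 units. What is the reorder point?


Formula: ROP = (Daily Demand * Lead Time) + Safety Stock
Demand during lead time = 195 * 9 = 1755 units
ROP = 1755 + 424 = 2179 units

2179 units


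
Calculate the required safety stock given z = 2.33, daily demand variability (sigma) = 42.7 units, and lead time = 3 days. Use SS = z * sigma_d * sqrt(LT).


Formula: SS = z * sigma_d * sqrt(LT)
sqrt(LT) = sqrt(3) = 1.7321
SS = 2.33 * 42.7 * 1.7321
SS = 172.3 units

172.3 units


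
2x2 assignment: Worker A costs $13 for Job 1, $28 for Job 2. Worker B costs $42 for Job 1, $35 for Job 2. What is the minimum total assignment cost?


Option 1: A->1 + B->2 = $13 + $35 = $48
Option 2: A->2 + B->1 = $28 + $42 = $70
Min cost = min($48, $70) = $48

$48


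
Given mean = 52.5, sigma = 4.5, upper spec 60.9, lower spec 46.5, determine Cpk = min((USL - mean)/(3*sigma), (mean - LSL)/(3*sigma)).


Cpu = (60.9 - 52.5) / (3 * 4.5) = 0.62
Cpl = (52.5 - 46.5) / (3 * 4.5) = 0.44
Cpk = min(0.62, 0.44) = 0.44

0.44


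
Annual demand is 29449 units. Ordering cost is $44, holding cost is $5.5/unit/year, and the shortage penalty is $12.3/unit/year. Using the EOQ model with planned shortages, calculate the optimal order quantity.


Formula: EOQ* = sqrt(2DS/H) * sqrt((H+P)/P)
Base EOQ = sqrt(2*29449*44/5.5) = 686.43 units
Correction = sqrt((5.5+12.3)/12.3) = 1.20298
EOQ* = 686.43 * 1.20298 = 825.8 units

825.8 units


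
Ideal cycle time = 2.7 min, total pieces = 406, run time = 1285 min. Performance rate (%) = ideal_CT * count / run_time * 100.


Formula: Performance = (Ideal CT * Total Count) / Run Time * 100
Ideal output time = 2.7 * 406 = 1096.2 min
Performance = 1096.2 / 1285 * 100 = 85.3%

85.3%


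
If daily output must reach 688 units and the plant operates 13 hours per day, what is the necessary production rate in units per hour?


Formula: Production Rate = Daily Demand / Available Hours
Rate = 688 units/day / 13 hours/day
Rate = 52.9 units/hour

52.9 units/hour


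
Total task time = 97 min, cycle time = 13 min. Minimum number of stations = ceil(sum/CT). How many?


Formula: N_min = ceil(Sum of Task Times / Cycle Time)
N_min = ceil(97 min / 13 min) = ceil(7.4615)
N_min = 8 stations

8


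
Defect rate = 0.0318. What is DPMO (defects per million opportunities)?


DPMO = defect_rate * 1000000 = 0.0318 * 1000000

31800


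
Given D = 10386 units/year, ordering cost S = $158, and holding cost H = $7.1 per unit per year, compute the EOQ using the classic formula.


Formula: EOQ = sqrt(2 * D * S / H)
Numerator: 2 * 10386 * 158 = 3281976
2DS/H = 3281976 / 7.1 = 462250.1
EOQ = sqrt(462250.1) = 679.9 units

679.9 units


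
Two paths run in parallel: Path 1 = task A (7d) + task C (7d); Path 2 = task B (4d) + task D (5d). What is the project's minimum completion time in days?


Path 1 = 7 + 7 = 14 days
Path 2 = 4 + 5 = 9 days
Duration = max(14, 9) = 14 days

14 days


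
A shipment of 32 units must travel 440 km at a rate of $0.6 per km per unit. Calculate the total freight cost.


TC = dist * cost * units = 440 * 0.6 * 32 = $8448.00

$8448.00


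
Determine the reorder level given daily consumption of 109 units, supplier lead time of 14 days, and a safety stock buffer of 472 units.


Formula: ROP = (Daily Demand * Lead Time) + Safety Stock
Demand during lead time = 109 * 14 = 1526 units
ROP = 1526 + 472 = 1998 units

1998 units


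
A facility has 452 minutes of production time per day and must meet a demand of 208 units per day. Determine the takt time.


Formula: Takt Time = Available Production Time / Customer Demand
Takt = 452 min/day / 208 units/day
Takt = 2.17 min/unit

2.17 min/unit


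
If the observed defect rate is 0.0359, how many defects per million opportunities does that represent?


DPMO = defect_rate * 1000000 = 0.0359 * 1000000

35900


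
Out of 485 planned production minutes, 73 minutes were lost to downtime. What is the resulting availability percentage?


Formula: Availability = (Planned Time - Downtime) / Planned Time * 100
Uptime = 485 - 73 = 412 min
Availability = 412 / 485 * 100 = 84.9%

84.9%


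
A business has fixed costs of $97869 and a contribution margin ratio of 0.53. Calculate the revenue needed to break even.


Formula: BER = Fixed Costs / Contribution Margin Ratio
BER = $97869 / 0.53
BER = $184658.49 (to the nearest cent)

$184658.49


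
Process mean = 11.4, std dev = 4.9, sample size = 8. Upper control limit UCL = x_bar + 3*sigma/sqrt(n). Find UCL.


UCL = 11.4 + 3 * 4.9 / sqrt(8)

16.6


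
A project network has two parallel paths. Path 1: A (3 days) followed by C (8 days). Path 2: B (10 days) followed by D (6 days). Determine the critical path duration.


Path 1 = 3 + 8 = 11 days
Path 2 = 10 + 6 = 16 days
Duration = max(11, 16) = 16 days

16 days


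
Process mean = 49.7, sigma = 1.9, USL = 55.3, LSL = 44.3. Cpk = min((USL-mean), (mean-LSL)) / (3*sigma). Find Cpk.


Cpu = (55.3 - 49.7) / (3 * 1.9) = 0.98
Cpl = (49.7 - 44.3) / (3 * 1.9) = 0.95
Cpk = min(0.98, 0.95) = 0.95

0.95


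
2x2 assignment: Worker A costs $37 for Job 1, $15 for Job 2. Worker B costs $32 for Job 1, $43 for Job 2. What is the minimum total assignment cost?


Option 1: A->1 + B->2 = $37 + $43 = $80
Option 2: A->2 + B->1 = $15 + $32 = $47
Min cost = min($80, $47) = $47

$47


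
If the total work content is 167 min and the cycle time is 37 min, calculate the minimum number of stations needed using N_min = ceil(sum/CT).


Formula: N_min = ceil(Sum of Task Times / Cycle Time)
N_min = ceil(167 min / 37 min) = ceil(4.5135)
N_min = 5 stations

5


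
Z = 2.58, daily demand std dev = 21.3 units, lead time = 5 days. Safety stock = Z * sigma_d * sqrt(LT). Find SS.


Formula: SS = z * sigma_d * sqrt(LT)
sqrt(LT) = sqrt(5) = 2.2361
SS = 2.58 * 21.3 * 2.2361
SS = 122.9 units

122.9 units


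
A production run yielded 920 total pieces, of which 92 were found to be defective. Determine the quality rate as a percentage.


Formula: Quality Rate = Good Pieces / Total Pieces * 100
Good pieces = 920 - 92 = 828
QR = 828 / 920 * 100 = 90.0%

90.0%


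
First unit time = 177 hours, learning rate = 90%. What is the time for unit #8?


Formula: T_n = T_1 * (learning_rate)^(log2(n)) where learning_rate = rate/100
Doublings = log2(8) = 3
T_n = 177 * 0.9^3
T_n = 177 * 0.729 = 129.0 hours

129.0 hours


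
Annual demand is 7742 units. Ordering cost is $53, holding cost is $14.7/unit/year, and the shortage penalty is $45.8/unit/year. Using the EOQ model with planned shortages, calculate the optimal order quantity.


Formula: EOQ* = sqrt(2DS/H) * sqrt((H+P)/P)
Base EOQ = sqrt(2*7742*53/14.7) = 236.28 units
Correction = sqrt((14.7+45.8)/45.8) = 1.14933
EOQ* = 236.28 * 1.14933 = 271.6 units

271.6 units


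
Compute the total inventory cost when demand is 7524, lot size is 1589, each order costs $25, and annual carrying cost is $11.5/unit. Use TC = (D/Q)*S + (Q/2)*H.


TC = 7524/1589 * 25 + 1589/2 * 11.5

$9255.13


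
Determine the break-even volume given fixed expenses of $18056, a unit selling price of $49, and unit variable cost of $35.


Formula: BEQ = Fixed Costs / (Price - Variable Cost)
Contribution margin = $49 - $35 = $14/unit
BEQ = ceil($18056 / $14/unit) = ceil(1289.71) = 1290 units

1290 units


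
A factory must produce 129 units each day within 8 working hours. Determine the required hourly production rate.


Formula: Production Rate = Daily Demand / Available Hours
Rate = 129 units/day / 8 hours/day
Rate = 16.1 units/hour

16.1 units/hour


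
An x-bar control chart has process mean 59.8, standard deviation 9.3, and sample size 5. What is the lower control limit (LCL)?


LCL = 59.8 - 3 * 9.3 / sqrt(5)

47.32


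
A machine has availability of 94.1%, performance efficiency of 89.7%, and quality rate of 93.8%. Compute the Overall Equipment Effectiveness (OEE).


Formula: OEE = Availability * Performance * Quality / 10000
A * P = 94.1% * 89.7% / 100 = 84.41%
OEE = 84.41% * 93.8% / 100 = 79.2%

79.2%


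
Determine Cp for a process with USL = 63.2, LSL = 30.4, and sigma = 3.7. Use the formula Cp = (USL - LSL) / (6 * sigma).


Cp = (63.2 - 30.4) / (6 * 3.7)

1.48


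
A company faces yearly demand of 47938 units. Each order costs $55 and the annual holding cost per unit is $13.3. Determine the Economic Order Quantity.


Formula: EOQ = sqrt(2 * D * S / H)
Numerator: 2 * 47938 * 55 = 5273180
2DS/H = 5273180 / 13.3 = 396479.7
EOQ = sqrt(396479.7) = 629.7 units

629.7 units


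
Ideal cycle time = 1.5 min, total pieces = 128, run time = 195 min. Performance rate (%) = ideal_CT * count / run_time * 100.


Formula: Performance = (Ideal CT * Total Count) / Run Time * 100
Ideal output time = 1.5 * 128 = 192.0 min
Performance = 192.0 / 195 * 100 = 98.5%

98.5%


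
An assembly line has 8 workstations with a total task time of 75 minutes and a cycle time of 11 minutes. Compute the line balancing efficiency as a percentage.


Formula: Efficiency = Sum of Task Times / (N_stations * CT) * 100
Total station capacity = 8 stations * 11 min = 88 min
Efficiency = 75 / 88 * 100 = 85.2%

85.2%


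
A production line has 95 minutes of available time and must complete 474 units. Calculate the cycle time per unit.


Formula: CT = Available Time / Number of Units
CT = 95 min / 474 units
CT = 0.2 min/unit

0.2 min/unit


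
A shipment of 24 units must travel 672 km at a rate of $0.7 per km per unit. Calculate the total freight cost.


TC = dist * cost * units = 672 * 0.7 * 24 = $11289.60

$11289.60


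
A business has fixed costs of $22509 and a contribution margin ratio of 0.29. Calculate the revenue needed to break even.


Formula: BER = Fixed Costs / Contribution Margin Ratio
BER = $22509 / 0.29
BER = $77617.24 (to the nearest cent)

$77617.24


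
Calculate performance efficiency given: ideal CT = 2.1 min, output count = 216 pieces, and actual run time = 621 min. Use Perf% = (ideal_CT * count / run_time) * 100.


Formula: Performance = (Ideal CT * Total Count) / Run Time * 100
Ideal output time = 2.1 * 216 = 453.6 min
Performance = 453.6 / 621 * 100 = 73.0%

73.0%


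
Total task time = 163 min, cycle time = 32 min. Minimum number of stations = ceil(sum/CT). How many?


Formula: N_min = ceil(Sum of Task Times / Cycle Time)
N_min = ceil(163 min / 32 min) = ceil(5.0938)
N_min = 6 stations

6


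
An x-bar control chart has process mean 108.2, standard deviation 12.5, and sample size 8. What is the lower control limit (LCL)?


LCL = 108.2 - 3 * 12.5 / sqrt(8)

94.94


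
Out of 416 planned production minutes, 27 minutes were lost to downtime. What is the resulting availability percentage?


Formula: Availability = (Planned Time - Downtime) / Planned Time * 100
Uptime = 416 - 27 = 389 min
Availability = 389 / 416 * 100 = 93.5%

93.5%


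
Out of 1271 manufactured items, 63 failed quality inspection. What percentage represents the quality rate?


Formula: Quality Rate = Good Pieces / Total Pieces * 100
Good pieces = 1271 - 63 = 1208
QR = 1208 / 1271 * 100 = 95.0%

95.0%


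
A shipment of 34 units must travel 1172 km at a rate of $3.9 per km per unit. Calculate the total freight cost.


TC = dist * cost * units = 1172 * 3.9 * 34 = $155407.20

$155407.20


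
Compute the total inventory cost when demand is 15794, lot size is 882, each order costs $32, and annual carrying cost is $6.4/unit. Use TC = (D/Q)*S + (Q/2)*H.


TC = 15794/882 * 32 + 882/2 * 6.4

$3395.42


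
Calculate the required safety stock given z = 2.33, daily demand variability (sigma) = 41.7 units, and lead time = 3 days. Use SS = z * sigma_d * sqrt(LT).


Formula: SS = z * sigma_d * sqrt(LT)
sqrt(LT) = sqrt(3) = 1.7321
SS = 2.33 * 41.7 * 1.7321
SS = 168.3 units

168.3 units


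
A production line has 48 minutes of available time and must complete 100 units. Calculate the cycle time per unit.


Formula: CT = Available Time / Number of Units
CT = 48 min / 100 units
CT = 0.48 min/unit

0.48 min/unit


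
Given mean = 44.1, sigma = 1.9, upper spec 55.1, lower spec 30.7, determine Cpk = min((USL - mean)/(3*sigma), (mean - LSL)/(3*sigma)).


Cpu = (55.1 - 44.1) / (3 * 1.9) = 1.93
Cpl = (44.1 - 30.7) / (3 * 1.9) = 2.35
Cpk = min(1.93, 2.35) = 1.93

1.93


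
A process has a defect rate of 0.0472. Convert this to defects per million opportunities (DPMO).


DPMO = defect_rate * 1000000 = 0.0472 * 1000000

47200


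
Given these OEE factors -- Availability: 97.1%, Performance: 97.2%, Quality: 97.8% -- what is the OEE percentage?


Formula: OEE = Availability * Performance * Quality / 10000
A * P = 97.1% * 97.2% / 100 = 94.38%
OEE = 94.38% * 97.8% / 100 = 92.3%

92.3%


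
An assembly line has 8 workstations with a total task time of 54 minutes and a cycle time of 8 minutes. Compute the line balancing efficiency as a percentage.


Formula: Efficiency = Sum of Task Times / (N_stations * CT) * 100
Total station capacity = 8 stations * 8 min = 64 min
Efficiency = 54 / 64 * 100 = 84.4%

84.4%


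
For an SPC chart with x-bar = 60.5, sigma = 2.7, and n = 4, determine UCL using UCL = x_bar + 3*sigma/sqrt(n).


UCL = 60.5 + 3 * 2.7 / sqrt(4)

64.55


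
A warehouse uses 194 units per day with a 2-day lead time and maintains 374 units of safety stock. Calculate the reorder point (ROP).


Formula: ROP = (Daily Demand * Lead Time) + Safety Stock
Demand during lead time = 194 * 2 = 388 units
ROP = 388 + 374 = 762 units

762 units


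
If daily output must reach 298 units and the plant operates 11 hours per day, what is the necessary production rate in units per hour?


Formula: Production Rate = Daily Demand / Available Hours
Rate = 298 units/day / 11 hours/day
Rate = 27.1 units/hour

27.1 units/hour


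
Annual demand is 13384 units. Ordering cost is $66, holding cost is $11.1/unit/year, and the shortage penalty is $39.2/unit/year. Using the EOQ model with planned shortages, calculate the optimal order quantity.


Formula: EOQ* = sqrt(2DS/H) * sqrt((H+P)/P)
Base EOQ = sqrt(2*13384*66/11.1) = 398.95 units
Correction = sqrt((11.1+39.2)/39.2) = 1.13277
EOQ* = 398.95 * 1.13277 = 451.9 units

451.9 units


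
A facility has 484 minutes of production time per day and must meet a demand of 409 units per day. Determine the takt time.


Formula: Takt Time = Available Production Time / Customer Demand
Takt = 484 min/day / 409 units/day
Takt = 1.18 min/unit

1.18 min/unit


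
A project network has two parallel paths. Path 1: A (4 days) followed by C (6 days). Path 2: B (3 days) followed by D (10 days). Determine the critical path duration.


Path 1 = 4 + 6 = 10 days
Path 2 = 3 + 10 = 13 days
Duration = max(10, 13) = 13 days

13 days


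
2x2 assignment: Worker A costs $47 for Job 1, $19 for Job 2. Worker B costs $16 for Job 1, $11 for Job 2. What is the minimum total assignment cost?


Option 1: A->1 + B->2 = $47 + $11 = $58
Option 2: A->2 + B->1 = $19 + $16 = $35
Min cost = min($58, $35) = $35

$35


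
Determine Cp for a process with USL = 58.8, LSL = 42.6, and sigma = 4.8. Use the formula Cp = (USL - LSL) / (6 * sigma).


Cp = (58.8 - 42.6) / (6 * 4.8)

0.56


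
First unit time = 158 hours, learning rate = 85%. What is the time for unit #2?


Formula: T_n = T_1 * (learning_rate)^(log2(n)) where learning_rate = rate/100
Doublings = log2(2) = 1
T_n = 158 * 0.85^1
T_n = 158 * 0.85 = 134.3 hours

134.3 hours


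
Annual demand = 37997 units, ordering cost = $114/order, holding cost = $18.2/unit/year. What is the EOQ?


Formula: EOQ = sqrt(2 * D * S / H)
Numerator: 2 * 37997 * 114 = 8663316
2DS/H = 8663316 / 18.2 = 476006.4
EOQ = sqrt(476006.4) = 689.9 units

689.9 units


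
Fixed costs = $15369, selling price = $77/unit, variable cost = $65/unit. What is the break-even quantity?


Formula: BEQ = Fixed Costs / (Price - Variable Cost)
Contribution margin = $77 - $65 = $12/unit
BEQ = ceil($15369 / $12/unit) = ceil(1280.75) = 1281 units

1281 units


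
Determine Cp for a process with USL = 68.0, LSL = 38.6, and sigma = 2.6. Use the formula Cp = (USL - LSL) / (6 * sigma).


Cp = (68.0 - 38.6) / (6 * 2.6)

1.88


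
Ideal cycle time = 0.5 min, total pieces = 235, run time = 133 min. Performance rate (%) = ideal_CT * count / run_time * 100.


Formula: Performance = (Ideal CT * Total Count) / Run Time * 100
Ideal output time = 0.5 * 235 = 117.5 min
Performance = 117.5 / 133 * 100 = 88.3%

88.3%


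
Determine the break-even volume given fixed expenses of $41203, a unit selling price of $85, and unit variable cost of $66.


Formula: BEQ = Fixed Costs / (Price - Variable Cost)
Contribution margin = $85 - $66 = $19/unit
BEQ = ceil($41203 / $19/unit) = ceil(2168.58) = 2169 units

2169 units


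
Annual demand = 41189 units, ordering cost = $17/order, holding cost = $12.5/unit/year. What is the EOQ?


Formula: EOQ = sqrt(2 * D * S / H)
Numerator: 2 * 41189 * 17 = 1400426
2DS/H = 1400426 / 12.5 = 112034.1
EOQ = sqrt(112034.1) = 334.7 units

334.7 units


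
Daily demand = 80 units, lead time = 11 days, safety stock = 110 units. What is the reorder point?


Formula: ROP = (Daily Demand * Lead Time) + Safety Stock
Demand during lead time = 80 * 11 = 880 units
ROP = 880 + 110 = 990 units

990 units


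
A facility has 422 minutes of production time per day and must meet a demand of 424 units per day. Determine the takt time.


Formula: Takt Time = Available Production Time / Customer Demand
Takt = 422 min/day / 424 units/day
Takt = 1.0 min/unit

1.0 min/unit


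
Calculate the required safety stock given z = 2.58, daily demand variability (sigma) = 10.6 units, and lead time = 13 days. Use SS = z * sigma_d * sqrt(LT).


Formula: SS = z * sigma_d * sqrt(LT)
sqrt(LT) = sqrt(13) = 3.6056
SS = 2.58 * 10.6 * 3.6056
SS = 98.6 units

98.6 units


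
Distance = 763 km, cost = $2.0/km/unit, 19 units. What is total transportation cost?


TC = dist * cost * units = 763 * 2.0 * 19 = $28994.00

$28994.00


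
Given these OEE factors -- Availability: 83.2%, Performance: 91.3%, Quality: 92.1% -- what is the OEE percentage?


Formula: OEE = Availability * Performance * Quality / 10000
A * P = 83.2% * 91.3% / 100 = 75.96%
OEE = 75.96% * 92.1% / 100 = 70.0%

70.0%


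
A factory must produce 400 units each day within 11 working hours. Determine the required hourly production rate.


Formula: Production Rate = Daily Demand / Available Hours
Rate = 400 units/day / 11 hours/day
Rate = 36.4 units/hour

36.4 units/hour


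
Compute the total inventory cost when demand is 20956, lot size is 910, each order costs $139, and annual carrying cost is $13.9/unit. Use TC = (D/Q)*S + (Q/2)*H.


TC = 20956/910 * 139 + 910/2 * 13.9

$9525.47


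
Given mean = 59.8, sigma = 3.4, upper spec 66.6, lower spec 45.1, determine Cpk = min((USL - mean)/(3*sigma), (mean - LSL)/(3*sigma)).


Cpu = (66.6 - 59.8) / (3 * 3.4) = 0.67
Cpl = (59.8 - 45.1) / (3 * 3.4) = 1.44
Cpk = min(0.67, 1.44) = 0.67

0.67


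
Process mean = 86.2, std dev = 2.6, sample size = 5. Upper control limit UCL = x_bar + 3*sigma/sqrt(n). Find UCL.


UCL = 86.2 + 3 * 2.6 / sqrt(5)

89.69


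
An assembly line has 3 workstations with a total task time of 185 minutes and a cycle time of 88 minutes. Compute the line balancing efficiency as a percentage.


Formula: Efficiency = Sum of Task Times / (N_stations * CT) * 100
Total station capacity = 3 stations * 88 min = 264 min
Efficiency = 185 / 264 * 100 = 70.1%

70.1%


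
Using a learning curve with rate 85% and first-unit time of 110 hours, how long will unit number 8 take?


Formula: T_n = T_1 * (learning_rate)^(log2(n)) where learning_rate = rate/100
Doublings = log2(8) = 3
T_n = 110 * 0.85^3
T_n = 110 * 0.6141 = 67.6 hours

67.6 hours


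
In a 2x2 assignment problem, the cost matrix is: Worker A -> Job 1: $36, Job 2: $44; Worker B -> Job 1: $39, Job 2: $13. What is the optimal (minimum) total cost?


Option 1: A->1 + B->2 = $36 + $13 = $49
Option 2: A->2 + B->1 = $44 + $39 = $83
Min cost = min($49, $83) = $49

$49


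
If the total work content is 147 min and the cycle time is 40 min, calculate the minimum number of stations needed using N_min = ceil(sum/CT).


Formula: N_min = ceil(Sum of Task Times / Cycle Time)
N_min = ceil(147 min / 40 min) = ceil(3.675)
N_min = 4 stations

4


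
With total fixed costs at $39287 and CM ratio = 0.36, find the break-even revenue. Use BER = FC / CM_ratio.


Formula: BER = Fixed Costs / Contribution Margin Ratio
BER = $39287 / 0.36
BER = $109130.56 (to the nearest cent)

$109130.56


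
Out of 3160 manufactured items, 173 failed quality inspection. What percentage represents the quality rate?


Formula: Quality Rate = Good Pieces / Total Pieces * 100
Good pieces = 3160 - 173 = 2987
QR = 2987 / 3160 * 100 = 94.5%

94.5%


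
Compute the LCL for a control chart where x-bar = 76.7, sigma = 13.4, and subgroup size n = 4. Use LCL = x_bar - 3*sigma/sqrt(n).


LCL = 76.7 - 3 * 13.4 / sqrt(4)

56.6


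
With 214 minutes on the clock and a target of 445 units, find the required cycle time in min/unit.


Formula: CT = Available Time / Number of Units
CT = 214 min / 445 units
CT = 0.48 min/unit

0.48 min/unit


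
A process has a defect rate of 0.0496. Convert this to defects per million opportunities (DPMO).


DPMO = defect_rate * 1000000 = 0.0496 * 1000000

49600


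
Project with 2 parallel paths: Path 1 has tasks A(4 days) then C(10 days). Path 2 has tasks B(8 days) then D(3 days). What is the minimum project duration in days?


Path 1 = 4 + 10 = 14 days
Path 2 = 8 + 3 = 11 days
Duration = max(14, 11) = 14 days

14 days


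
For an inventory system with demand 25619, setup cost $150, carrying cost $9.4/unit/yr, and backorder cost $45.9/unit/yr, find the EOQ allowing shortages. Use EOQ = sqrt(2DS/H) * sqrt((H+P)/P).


Formula: EOQ* = sqrt(2DS/H) * sqrt((H+P)/P)
Base EOQ = sqrt(2*25619*150/9.4) = 904.23 units
Correction = sqrt((9.4+45.9)/45.9) = 1.09763
EOQ* = 904.23 * 1.09763 = 992.5 units

992.5 units


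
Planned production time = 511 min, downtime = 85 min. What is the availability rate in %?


Formula: Availability = (Planned Time - Downtime) / Planned Time * 100
Uptime = 511 - 85 = 426 min
Availability = 426 / 511 * 100 = 83.4%

83.4%


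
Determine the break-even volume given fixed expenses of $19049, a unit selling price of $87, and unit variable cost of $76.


Formula: BEQ = Fixed Costs / (Price - Variable Cost)
Contribution margin = $87 - $76 = $11/unit
BEQ = ceil($19049 / $11/unit) = ceil(1731.73) = 1732 units

1732 units


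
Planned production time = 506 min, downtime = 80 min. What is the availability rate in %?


Formula: Availability = (Planned Time - Downtime) / Planned Time * 100
Uptime = 506 - 80 = 426 min
Availability = 426 / 506 * 100 = 84.2%

84.2%


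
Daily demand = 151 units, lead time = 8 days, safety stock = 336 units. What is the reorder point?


Formula: ROP = (Daily Demand * Lead Time) + Safety Stock
Demand during lead time = 151 * 8 = 1208 units
ROP = 1208 + 336 = 1544 units

1544 units


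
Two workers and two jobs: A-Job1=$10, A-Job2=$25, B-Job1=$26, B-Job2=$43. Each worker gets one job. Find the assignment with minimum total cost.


Option 1: A->1 + B->2 = $10 + $43 = $53
Option 2: A->2 + B->1 = $25 + $26 = $51
Min cost = min($53, $51) = $51

$51


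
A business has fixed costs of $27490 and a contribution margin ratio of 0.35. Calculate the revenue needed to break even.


Formula: BER = Fixed Costs / Contribution Margin Ratio
BER = $27490 / 0.35
BER = $78542.86 (to the nearest cent)

$78542.86


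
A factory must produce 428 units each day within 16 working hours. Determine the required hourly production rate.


Formula: Production Rate = Daily Demand / Available Hours
Rate = 428 units/day / 16 hours/day
Rate = 26.8 units/hour

26.8 units/hour


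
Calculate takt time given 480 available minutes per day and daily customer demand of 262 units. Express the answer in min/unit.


Formula: Takt Time = Available Production Time / Customer Demand
Takt = 480 min/day / 262 units/day
Takt = 1.83 min/unit

1.83 min/unit


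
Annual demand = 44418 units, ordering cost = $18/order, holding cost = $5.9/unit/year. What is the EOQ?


Formula: EOQ = sqrt(2 * D * S / H)
Numerator: 2 * 44418 * 18 = 1599048
2DS/H = 1599048 / 5.9 = 271025.1
EOQ = sqrt(271025.1) = 520.6 units

520.6 units


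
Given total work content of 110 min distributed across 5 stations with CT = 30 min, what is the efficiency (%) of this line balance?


Formula: Efficiency = Sum of Task Times / (N_stations * CT) * 100
Total station capacity = 5 stations * 30 min = 150 min
Efficiency = 110 / 150 * 100 = 73.3%

73.3%


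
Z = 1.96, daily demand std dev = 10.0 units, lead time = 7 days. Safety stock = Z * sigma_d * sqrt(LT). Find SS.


Formula: SS = z * sigma_d * sqrt(LT)
sqrt(LT) = sqrt(7) = 2.6458
SS = 1.96 * 10.0 * 2.6458
SS = 51.9 units

51.9 units


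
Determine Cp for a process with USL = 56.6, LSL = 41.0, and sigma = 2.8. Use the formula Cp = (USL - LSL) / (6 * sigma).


Cp = (56.6 - 41.0) / (6 * 2.8)

0.93


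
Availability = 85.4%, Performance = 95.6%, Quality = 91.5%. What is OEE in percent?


Formula: OEE = Availability * Performance * Quality / 10000
A * P = 85.4% * 95.6% / 100 = 81.64%
OEE = 81.64% * 91.5% / 100 = 74.7%

74.7%


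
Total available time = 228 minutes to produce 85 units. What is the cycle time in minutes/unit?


Formula: CT = Available Time / Number of Units
CT = 228 min / 85 units
CT = 2.68 min/unit

2.68 min/unit


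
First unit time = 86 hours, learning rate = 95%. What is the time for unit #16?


Formula: T_n = T_1 * (learning_rate)^(log2(n)) where learning_rate = rate/100
Doublings = log2(16) = 4
T_n = 86 * 0.95^4
T_n = 86 * 0.8145 = 70.0 hours

70.0 hours


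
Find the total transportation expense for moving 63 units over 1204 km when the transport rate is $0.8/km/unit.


TC = dist * cost * units = 1204 * 0.8 * 63 = $60681.60

$60681.60


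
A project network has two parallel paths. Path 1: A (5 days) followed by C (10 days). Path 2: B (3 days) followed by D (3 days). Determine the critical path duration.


Path 1 = 5 + 10 = 15 days
Path 2 = 3 + 3 = 6 days
Duration = max(15, 6) = 15 days

15 days


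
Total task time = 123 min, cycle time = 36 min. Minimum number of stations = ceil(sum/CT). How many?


Formula: N_min = ceil(Sum of Task Times / Cycle Time)
N_min = ceil(123 min / 36 min) = ceil(3.4167)
N_min = 4 stations

4


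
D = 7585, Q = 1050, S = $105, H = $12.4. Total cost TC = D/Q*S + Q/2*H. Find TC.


TC = 7585/1050 * 105 + 1050/2 * 12.4

$7268.50


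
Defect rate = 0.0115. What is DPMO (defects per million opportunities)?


DPMO = defect_rate * 1000000 = 0.0115 * 1000000

11500


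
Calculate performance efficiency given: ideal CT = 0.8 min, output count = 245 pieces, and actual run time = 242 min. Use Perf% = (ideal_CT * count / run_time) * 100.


Formula: Performance = (Ideal CT * Total Count) / Run Time * 100
Ideal output time = 0.8 * 245 = 196.0 min
Performance = 196.0 / 242 * 100 = 81.0%

81.0%


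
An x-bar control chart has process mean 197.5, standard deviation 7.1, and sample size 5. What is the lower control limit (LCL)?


LCL = 197.5 - 3 * 7.1 / sqrt(5)

187.97


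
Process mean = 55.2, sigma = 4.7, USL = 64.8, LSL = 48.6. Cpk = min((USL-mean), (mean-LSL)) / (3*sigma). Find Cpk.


Cpu = (64.8 - 55.2) / (3 * 4.7) = 0.68
Cpl = (55.2 - 48.6) / (3 * 4.7) = 0.47
Cpk = min(0.68, 0.47) = 0.47

0.47


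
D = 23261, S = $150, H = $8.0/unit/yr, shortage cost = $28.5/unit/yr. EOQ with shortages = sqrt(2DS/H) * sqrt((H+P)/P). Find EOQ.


Formula: EOQ* = sqrt(2DS/H) * sqrt((H+P)/P)
Base EOQ = sqrt(2*23261*150/8.0) = 933.96 units
Correction = sqrt((8.0+28.5)/28.5) = 1.13168
EOQ* = 933.96 * 1.13168 = 1056.9 units

1056.9 units


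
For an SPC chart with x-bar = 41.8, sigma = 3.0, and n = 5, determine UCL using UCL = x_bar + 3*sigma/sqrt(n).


UCL = 41.8 + 3 * 3.0 / sqrt(5)

45.82


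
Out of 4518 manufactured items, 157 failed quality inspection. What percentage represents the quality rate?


Formula: Quality Rate = Good Pieces / Total Pieces * 100
Good pieces = 4518 - 157 = 4361
QR = 4361 / 4518 * 100 = 96.5%

96.5%


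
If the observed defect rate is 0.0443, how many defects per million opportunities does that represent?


DPMO = defect_rate * 1000000 = 0.0443 * 1000000

44300


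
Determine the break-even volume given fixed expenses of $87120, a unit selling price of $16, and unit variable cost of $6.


Formula: BEQ = Fixed Costs / (Price - Variable Cost)
Contribution margin = $16 - $6 = $10/unit
BEQ = ceil($87120 / $10/unit) = ceil(8712.0) = 8712 units

8712 units


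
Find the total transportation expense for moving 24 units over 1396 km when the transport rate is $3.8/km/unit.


TC = dist * cost * units = 1396 * 3.8 * 24 = $127315.20

$127315.20


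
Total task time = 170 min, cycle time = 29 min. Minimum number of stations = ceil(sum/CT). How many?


Formula: N_min = ceil(Sum of Task Times / Cycle Time)
N_min = ceil(170 min / 29 min) = ceil(5.8621)
N_min = 6 stations

6


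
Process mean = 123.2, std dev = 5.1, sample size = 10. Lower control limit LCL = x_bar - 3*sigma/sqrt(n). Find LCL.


LCL = 123.2 - 3 * 5.1 / sqrt(10)

118.36


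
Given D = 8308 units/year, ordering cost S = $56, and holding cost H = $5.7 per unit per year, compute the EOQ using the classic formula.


Formula: EOQ = sqrt(2 * D * S / H)
Numerator: 2 * 8308 * 56 = 930496
2DS/H = 930496 / 5.7 = 163244.9
EOQ = sqrt(163244.9) = 404.0 units

404.0 units


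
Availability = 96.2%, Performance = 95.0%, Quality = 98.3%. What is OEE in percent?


Formula: OEE = Availability * Performance * Quality / 10000
A * P = 96.2% * 95.0% / 100 = 91.39%
OEE = 91.39% * 98.3% / 100 = 89.8%

89.8%
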